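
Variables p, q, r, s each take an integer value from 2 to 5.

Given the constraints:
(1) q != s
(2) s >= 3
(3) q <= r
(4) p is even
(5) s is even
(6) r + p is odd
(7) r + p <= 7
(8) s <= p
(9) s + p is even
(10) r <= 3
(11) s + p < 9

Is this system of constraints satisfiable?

Satisfiable

Setting (p, q, r, s) = (4, 3, 3, 4) satisfies everything: constraint 7: r + p = 7; constraint 11: s + p = 8, and the others follow.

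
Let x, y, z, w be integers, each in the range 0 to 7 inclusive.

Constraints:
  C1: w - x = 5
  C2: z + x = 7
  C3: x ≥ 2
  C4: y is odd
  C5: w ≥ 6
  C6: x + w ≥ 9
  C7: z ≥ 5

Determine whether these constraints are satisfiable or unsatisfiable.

The assignment x = 2, y = 7, z = 5, w = 7 works:
  constraint 1 holds since w - x = 5.
  constraint 2 holds since z + x = 7.
The rest check out directly.

Satisfiable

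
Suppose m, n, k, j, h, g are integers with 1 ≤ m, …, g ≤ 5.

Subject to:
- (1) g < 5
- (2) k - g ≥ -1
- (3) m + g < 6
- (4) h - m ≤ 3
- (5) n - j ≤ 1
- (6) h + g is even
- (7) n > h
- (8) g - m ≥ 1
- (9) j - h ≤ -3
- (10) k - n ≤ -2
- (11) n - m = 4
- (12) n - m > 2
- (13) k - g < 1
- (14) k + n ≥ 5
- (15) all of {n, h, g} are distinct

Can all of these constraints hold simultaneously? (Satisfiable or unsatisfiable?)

Unsatisfiable

Constraints 2, 4, 5, 8, 9, and 10 give h − j ≥ 3, j − n ≥ -1, n − k ≥ 2, k − g ≥ -1, g − m ≥ 1, m − h ≥ -3.
Adding all 6 inequalities: the left sides telescope to 0, and the right sides sum to 3 + (-1) + 2 + (-1) + 1 + (-3) = 1. So 0 ≥ 1, which is false.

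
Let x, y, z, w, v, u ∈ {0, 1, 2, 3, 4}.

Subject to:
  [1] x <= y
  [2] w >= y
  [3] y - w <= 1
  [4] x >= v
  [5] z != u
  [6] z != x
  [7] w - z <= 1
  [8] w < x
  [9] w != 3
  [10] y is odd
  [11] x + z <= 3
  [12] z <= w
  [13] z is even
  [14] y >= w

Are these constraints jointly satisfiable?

Unsatisfiable

Constraints 1, 2, and 8 give w < x, x ≤ y, y ≤ w. Chaining: w < x ≤ y ≤ w, which forces w < w — impossible.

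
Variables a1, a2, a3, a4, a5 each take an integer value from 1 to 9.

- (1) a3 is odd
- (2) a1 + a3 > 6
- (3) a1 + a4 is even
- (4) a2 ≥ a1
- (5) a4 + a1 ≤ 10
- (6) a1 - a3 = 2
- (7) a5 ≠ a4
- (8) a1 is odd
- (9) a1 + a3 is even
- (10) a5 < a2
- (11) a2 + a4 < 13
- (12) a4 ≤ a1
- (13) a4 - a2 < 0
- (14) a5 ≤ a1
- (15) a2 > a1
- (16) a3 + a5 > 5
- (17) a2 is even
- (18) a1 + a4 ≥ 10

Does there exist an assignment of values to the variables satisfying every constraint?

Setting (a1, a2, a3, a4, a5) = (5, 6, 3, 5, 3) satisfies everything: constraint 2: a1 + a3 = 8; constraint 5: a4 + a1 = 10; constraint 6: a1 - a3 = 2, and the others follow.

Satisfiable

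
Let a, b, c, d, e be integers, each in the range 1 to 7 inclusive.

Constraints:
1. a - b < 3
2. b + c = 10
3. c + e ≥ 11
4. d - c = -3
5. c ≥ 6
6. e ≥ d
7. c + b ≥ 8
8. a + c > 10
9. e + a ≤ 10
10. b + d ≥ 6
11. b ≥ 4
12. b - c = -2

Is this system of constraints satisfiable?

Setting (a, b, c, d, e) = (5, 4, 6, 3, 5) satisfies everything: constraint 1: a - b = 1; constraint 2: b + c = 10, and the others follow.

Satisfiable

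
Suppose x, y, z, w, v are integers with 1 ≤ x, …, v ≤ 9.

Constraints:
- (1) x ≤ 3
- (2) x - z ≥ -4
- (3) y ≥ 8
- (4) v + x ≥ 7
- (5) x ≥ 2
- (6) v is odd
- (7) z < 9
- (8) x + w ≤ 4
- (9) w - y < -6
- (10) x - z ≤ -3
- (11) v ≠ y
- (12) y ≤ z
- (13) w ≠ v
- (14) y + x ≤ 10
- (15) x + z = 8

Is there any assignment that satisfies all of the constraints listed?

Unsatisfiable

From constraint 5: x ≥ 2. From constraints 3 and 12: z ≥ y ≥ 8. Hence x + z ≥ 10. But constraint 15 requires x + z = 8, and 8 < 10. Contradiction.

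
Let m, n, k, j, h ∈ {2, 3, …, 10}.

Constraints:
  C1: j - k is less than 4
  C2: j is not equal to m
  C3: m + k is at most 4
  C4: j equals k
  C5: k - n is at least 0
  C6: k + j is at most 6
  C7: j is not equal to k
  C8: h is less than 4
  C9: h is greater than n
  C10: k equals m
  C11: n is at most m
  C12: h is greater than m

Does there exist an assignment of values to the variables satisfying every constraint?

From constraints 4 and 10, j = k = m, so j = m. But constraint 2 says j ≠ m. Contradiction.

Unsatisfiable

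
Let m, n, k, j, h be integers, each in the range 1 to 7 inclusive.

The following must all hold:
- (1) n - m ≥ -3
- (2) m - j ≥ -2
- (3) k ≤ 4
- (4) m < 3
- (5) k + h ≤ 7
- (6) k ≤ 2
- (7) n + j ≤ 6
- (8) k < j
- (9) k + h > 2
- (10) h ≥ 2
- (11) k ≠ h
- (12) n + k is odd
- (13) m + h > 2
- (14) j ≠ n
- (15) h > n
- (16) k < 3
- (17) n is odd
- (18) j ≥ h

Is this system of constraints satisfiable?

Satisfiable

Setting (m, n, k, j, h) = (2, 1, 2, 4, 3) satisfies everything: constraint 1: n - m = -1; constraint 2: m - j = -2; constraint 5: k + h = 5, and the others follow.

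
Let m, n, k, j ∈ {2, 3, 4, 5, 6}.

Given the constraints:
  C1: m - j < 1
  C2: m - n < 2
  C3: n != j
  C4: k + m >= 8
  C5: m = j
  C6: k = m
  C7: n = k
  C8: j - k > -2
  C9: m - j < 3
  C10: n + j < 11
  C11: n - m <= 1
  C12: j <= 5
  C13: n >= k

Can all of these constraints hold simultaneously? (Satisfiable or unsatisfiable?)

Unsatisfiable

From constraints 5, 6, and 7, n = k = m = j, so n = j. But constraint 3 says n ≠ j. Contradiction.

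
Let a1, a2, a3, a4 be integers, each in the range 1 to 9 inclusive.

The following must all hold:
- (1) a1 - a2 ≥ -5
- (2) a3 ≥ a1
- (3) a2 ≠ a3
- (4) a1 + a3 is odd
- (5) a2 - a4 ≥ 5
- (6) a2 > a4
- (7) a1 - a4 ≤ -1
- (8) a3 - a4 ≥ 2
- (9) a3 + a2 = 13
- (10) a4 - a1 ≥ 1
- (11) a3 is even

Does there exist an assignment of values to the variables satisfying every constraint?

Unsatisfiable

Constraints 1, 5, and 10 give a1 − a2 ≥ -5, a2 − a4 ≥ 5, a4 − a1 ≥ 1.
Adding all 3 inequalities: the left sides telescope to 0, and the right sides sum to (-5) + 5 + 1 = 1. So 0 ≥ 1, which is false.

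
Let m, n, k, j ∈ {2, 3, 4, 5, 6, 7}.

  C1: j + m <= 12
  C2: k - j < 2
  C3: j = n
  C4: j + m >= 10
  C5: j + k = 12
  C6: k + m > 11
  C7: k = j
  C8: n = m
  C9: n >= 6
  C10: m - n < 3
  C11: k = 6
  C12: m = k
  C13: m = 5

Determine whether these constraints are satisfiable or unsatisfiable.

Unsatisfiable

Constraint 11 fixes k = 6 and constraint 13 fixes m = 5. Constraints 3, 7, and 8 give k = j = n = m, so k = m. But 6 ≠ 5 — contradiction.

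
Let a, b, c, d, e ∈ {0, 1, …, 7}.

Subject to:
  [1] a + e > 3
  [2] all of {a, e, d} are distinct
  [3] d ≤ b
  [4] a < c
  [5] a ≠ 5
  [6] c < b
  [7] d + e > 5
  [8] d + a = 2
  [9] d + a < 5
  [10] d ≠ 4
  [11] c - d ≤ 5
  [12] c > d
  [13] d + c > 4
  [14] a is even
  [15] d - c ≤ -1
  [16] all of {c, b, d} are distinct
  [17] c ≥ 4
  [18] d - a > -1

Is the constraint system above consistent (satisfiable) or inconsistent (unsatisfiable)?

Satisfiable

Take a = 0, b = 6, c = 4, d = 2, e = 6. Then constraint 1: a + e = 6; constraint 7: d + e = 8; constraint 8: d + a = 2, and every other listed constraint is also met.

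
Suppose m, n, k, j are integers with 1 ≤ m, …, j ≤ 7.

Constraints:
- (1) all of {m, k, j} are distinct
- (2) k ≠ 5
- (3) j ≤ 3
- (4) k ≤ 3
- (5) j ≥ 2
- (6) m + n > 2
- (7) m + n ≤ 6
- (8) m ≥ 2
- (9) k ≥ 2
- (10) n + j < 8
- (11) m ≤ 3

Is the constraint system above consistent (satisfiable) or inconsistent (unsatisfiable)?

Unsatisfiable

Constraints 3, 4, 5, 8, 9, and 11 confine each of m, k, j to the 2 values {2, 3}.
Constraint 1 requires all 3 of them to be distinct, but only 2 values are available — impossible by the pigeonhole principle.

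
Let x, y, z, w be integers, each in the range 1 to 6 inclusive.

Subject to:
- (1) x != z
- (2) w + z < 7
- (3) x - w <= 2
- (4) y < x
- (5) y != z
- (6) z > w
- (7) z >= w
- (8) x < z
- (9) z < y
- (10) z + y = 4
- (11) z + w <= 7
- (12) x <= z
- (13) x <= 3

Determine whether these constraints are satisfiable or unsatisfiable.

Constraints 4, 8, and 9 give y < x, x < z, z < y. Chaining: y < x < z < y, which forces y < y — impossible.

Unsatisfiable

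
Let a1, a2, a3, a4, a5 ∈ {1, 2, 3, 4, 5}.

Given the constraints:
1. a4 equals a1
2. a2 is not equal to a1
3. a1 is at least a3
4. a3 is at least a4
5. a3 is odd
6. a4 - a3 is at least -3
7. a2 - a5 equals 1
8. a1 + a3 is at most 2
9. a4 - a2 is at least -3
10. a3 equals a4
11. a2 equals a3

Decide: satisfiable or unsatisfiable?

From constraints 1, 10, and 11, a2 = a3 = a4 = a1, so a2 = a1. But constraint 2 says a2 ≠ a1. Contradiction.

Unsatisfiable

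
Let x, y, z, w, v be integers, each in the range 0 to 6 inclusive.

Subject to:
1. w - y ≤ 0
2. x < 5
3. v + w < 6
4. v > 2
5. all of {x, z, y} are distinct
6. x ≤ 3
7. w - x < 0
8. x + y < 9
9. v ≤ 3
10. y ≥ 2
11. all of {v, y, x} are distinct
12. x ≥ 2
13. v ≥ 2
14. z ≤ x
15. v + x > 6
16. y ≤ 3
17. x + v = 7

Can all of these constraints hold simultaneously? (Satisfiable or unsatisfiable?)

Constraints 6, 9, 10, 12, 13, and 16 confine each of v, y, x to the 2 values {2, 3}.
Constraint 11 requires all 3 of them to be distinct, but only 2 values are available — impossible by the pigeonhole principle.

Unsatisfiable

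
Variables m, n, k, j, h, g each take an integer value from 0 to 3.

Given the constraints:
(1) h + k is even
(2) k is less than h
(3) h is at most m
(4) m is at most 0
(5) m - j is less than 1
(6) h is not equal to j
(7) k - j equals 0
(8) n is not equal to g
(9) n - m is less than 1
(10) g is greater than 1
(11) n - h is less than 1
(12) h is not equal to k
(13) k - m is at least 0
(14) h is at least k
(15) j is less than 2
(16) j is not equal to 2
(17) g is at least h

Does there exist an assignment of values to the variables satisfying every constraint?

Unsatisfiable

Constraints 2, 3, and 13 give m ≤ k, k < h, h ≤ m. Chaining: m ≤ k < h ≤ m, which forces m < m — impossible.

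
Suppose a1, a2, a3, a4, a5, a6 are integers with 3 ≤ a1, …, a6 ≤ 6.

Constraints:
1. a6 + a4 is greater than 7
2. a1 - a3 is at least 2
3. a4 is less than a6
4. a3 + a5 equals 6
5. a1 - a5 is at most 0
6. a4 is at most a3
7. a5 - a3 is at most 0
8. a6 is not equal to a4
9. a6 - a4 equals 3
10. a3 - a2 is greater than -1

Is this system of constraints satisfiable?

Constraints 2, 5, and 7 give a5 − a1 ≥ 0, a1 − a3 ≥ 2, a3 − a5 ≥ 0.
Adding all 3 inequalities: the left sides telescope to 0, and the right sides sum to 0 + 2 + 0 = 2. So 0 ≥ 2, which is false.

Unsatisfiable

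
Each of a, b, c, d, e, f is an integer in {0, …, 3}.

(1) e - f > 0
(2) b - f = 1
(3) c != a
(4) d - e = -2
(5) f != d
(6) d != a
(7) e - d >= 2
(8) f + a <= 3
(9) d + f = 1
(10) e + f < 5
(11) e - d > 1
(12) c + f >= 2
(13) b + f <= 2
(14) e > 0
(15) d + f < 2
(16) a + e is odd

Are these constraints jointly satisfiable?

Satisfiable

Try a = 0, b = 1, c = 2, d = 1, e = 3, f = 0.
Check constraint 1: e - f = 3; constraint 2: b - f = 1; constraint 4: d - e = -2. The remaining constraints are straightforward to verify.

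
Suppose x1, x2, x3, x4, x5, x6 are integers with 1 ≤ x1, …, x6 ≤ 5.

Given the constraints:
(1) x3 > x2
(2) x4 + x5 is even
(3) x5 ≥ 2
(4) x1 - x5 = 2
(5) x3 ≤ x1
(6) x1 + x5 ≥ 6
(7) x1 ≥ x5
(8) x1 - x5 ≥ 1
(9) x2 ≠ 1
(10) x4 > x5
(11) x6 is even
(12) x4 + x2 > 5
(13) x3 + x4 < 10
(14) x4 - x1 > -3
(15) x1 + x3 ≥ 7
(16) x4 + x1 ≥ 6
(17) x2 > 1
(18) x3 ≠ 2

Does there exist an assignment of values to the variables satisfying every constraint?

Setting (x1, x2, x3, x4, x5, x6) = (4, 3, 4, 4, 2, 4) satisfies everything: constraint 4: x1 - x5 = 2; constraint 6: x1 + x5 = 6, and the others follow.

Satisfiable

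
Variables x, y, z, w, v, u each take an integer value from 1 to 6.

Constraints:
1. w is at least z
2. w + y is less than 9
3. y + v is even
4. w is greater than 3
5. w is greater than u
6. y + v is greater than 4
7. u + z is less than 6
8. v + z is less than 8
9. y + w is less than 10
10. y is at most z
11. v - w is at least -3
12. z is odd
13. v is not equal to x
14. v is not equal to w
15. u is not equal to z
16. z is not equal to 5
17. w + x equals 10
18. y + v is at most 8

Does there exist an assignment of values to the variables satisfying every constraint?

Satisfiable

Setting (x, y, z, w, v, u) = (6, 3, 3, 4, 3, 2) satisfies everything: constraint 2: w + y = 7; constraint 6: y + v = 6; constraint 7: u + z = 5, and the others follow.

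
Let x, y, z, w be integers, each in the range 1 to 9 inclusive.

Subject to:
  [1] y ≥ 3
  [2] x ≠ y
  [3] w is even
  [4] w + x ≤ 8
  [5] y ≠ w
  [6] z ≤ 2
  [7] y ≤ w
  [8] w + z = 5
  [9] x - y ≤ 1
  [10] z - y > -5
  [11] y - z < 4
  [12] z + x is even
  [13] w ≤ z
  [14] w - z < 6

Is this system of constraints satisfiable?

From constraints 1 and 7: w ≥ y and y ≥ 3, so w ≥ 3. From constraints 6 and 13: w ≤ z and z ≤ 2, so w ≤ 2. But 2 < 3, so no value of w works.

Unsatisfiable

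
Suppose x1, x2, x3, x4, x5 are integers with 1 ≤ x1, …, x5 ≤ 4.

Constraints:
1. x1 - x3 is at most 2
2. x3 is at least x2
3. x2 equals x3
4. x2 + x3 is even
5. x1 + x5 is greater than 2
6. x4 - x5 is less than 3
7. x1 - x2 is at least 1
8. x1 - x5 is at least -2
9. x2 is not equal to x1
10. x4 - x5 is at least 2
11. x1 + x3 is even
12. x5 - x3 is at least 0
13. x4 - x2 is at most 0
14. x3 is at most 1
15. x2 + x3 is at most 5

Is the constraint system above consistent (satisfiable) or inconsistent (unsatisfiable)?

Unsatisfiable

Constraints 1, 7, 10, 12, and 13 give x4 − x5 ≥ 2, x5 − x3 ≥ 0, x3 − x1 ≥ -2, x1 − x2 ≥ 1, x2 − x4 ≥ 0.
Adding all 5 inequalities: the left sides telescope to 0, and the right sides sum to 2 + 0 + (-2) + 1 + 0 = 1. So 0 ≥ 1, which is false.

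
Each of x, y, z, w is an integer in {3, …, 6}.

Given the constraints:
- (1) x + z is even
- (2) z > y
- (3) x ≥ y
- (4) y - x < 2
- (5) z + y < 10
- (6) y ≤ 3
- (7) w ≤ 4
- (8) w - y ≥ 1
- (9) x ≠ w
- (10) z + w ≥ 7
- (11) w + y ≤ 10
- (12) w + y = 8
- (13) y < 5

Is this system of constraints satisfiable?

Unsatisfiable

From constraint 7: w ≤ 4. From constraint 6: y ≤ 3. Hence w + y ≤ 7. But constraint 12 requires w + y = 8, and 8 > 7. Contradiction.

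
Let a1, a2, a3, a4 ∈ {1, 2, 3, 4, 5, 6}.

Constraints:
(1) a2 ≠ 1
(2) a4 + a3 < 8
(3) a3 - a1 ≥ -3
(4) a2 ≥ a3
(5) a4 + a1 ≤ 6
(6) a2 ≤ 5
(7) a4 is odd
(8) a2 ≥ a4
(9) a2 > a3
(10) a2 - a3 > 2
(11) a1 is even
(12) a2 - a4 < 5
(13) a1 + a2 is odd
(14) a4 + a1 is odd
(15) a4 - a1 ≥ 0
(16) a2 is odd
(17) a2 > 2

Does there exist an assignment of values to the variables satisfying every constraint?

Satisfiable

Setting (a1, a2, a3, a4) = (2, 5, 2, 3) satisfies everything: constraint 2: a4 + a3 = 5; constraint 3: a3 - a1 = 0; constraint 5: a4 + a1 = 5, and the others follow.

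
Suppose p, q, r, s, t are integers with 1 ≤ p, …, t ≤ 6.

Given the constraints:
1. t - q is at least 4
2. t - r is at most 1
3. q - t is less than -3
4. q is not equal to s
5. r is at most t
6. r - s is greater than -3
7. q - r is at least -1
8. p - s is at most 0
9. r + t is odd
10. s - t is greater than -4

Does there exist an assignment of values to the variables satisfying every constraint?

Unsatisfiable

Constraints 1, 2, and 7 give q − r ≥ -1, r − t ≥ -1, t − q ≥ 4.
Adding all 3 inequalities: the left sides telescope to 0, and the right sides sum to (-1) + (-1) + 4 = 2. So 0 ≥ 2, which is false.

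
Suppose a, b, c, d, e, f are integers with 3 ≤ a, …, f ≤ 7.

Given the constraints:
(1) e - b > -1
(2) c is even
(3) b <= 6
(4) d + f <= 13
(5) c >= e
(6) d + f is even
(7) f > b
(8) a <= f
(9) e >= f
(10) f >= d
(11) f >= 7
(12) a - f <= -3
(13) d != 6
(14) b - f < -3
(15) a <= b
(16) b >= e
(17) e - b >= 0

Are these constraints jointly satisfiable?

From constraints 9 and 11: e ≥ f and f ≥ 7, so e ≥ 7. From constraints 3 and 16: e ≤ b and b ≤ 6, so e ≤ 6. But 6 < 7, so no value of e works.

Unsatisfiable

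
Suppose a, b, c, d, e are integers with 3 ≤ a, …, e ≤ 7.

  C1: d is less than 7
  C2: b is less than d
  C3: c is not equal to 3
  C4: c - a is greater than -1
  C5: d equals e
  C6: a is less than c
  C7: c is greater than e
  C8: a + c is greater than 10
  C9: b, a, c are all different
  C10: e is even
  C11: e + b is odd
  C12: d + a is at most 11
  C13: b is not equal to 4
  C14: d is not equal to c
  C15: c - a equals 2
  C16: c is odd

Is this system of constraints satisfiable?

Satisfiable

The assignment a = 5, b = 3, c = 7, d = 4, e = 4 works:
  constraint 4 holds since c - a = 2.
  constraint 8 holds since a + c = 12.
The rest check out directly.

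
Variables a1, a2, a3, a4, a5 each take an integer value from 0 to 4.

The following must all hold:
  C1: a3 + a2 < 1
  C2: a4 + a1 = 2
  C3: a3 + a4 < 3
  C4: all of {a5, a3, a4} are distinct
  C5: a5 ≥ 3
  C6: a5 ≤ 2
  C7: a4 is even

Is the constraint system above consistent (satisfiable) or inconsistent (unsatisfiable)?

Unsatisfiable

From constraint 5: a5 ≥ 3. From constraint 6: a5 ≤ 2. But 2 < 3, so no value of a5 works.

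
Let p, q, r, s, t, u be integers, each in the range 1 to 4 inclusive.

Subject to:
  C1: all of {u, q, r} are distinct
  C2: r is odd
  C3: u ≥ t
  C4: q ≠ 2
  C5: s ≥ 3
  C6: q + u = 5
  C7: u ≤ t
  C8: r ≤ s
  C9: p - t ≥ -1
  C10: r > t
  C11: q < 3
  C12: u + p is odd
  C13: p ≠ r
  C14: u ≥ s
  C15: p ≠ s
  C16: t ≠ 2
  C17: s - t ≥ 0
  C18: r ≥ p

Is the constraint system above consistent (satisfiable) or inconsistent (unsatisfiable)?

Unsatisfiable

Constraints 7, 8, 10, and 14 give t < r, r ≤ s, s ≤ u, u ≤ t. Chaining: t < r ≤ s ≤ u ≤ t, which forces t < t — impossible.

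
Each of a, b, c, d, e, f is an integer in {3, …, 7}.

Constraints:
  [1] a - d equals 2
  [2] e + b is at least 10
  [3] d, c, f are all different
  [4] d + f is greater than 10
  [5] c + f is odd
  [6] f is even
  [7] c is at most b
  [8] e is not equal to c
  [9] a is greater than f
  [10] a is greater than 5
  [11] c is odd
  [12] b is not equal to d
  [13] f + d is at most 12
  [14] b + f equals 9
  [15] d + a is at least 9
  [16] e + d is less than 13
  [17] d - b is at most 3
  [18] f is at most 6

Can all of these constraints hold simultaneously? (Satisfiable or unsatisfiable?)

Satisfiable

The assignment a = 7, b = 3, c = 3, d = 5, e = 7, f = 6 works:
  constraint 1 holds since a - d = 2.
  constraint 2 holds since e + b = 10.
The rest check out directly.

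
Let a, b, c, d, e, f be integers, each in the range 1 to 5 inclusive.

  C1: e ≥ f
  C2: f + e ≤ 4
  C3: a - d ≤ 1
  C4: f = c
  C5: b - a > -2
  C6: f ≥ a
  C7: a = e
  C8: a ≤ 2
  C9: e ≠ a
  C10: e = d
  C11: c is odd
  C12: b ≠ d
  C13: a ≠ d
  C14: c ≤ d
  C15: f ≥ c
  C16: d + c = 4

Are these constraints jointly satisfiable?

From constraints 7 and 10, a = e = d, so a = d. But constraint 13 says a ≠ d. Contradiction.

Unsatisfiable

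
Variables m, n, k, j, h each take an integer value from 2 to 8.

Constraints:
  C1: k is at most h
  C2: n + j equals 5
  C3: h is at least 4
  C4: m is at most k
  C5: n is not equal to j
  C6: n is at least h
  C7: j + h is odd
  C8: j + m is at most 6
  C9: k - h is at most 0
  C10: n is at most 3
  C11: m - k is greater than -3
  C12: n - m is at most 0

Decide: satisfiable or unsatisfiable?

From constraints 3 and 6: n ≥ h and h ≥ 4, so n ≥ 4. From constraint 10: n ≤ 3. But 3 < 4, so no value of n works.

Unsatisfiable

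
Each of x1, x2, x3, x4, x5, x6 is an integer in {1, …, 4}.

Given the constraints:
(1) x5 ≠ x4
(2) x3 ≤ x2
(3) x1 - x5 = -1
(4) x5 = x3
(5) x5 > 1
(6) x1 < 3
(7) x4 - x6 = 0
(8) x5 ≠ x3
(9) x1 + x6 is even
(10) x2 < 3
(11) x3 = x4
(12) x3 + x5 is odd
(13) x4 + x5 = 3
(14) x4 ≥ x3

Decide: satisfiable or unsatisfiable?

From constraints 4 and 11, x5 = x3 = x4, so x5 = x4. But constraint 1 says x5 ≠ x4. Contradiction.

Unsatisfiable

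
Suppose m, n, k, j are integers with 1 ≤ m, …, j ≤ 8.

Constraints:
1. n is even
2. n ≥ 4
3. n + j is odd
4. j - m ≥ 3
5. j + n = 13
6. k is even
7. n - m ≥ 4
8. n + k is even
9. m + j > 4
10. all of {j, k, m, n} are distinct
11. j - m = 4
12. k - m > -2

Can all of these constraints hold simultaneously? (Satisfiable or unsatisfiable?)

Satisfiable

The assignment m = 1, n = 8, k = 2, j = 5 works:
  constraint 4 holds since j - m = 4.
  constraint 5 holds since j + n = 13.
  constraint 7 holds since n - m = 7.
The rest check out directly.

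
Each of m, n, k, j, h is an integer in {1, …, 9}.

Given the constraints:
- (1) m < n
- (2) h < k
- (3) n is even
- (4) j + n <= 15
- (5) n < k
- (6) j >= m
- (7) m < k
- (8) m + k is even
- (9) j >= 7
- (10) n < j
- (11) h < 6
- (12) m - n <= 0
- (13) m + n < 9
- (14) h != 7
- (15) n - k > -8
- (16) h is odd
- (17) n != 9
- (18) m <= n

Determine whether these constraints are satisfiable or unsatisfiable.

Satisfiable

The assignment m = 3, n = 4, k = 9, j = 8, h = 1 works:
  constraint 4 holds since j + n = 12.
  constraint 12 holds since m - n = -1.
  constraint 13 holds since m + n = 7.
The rest check out directly.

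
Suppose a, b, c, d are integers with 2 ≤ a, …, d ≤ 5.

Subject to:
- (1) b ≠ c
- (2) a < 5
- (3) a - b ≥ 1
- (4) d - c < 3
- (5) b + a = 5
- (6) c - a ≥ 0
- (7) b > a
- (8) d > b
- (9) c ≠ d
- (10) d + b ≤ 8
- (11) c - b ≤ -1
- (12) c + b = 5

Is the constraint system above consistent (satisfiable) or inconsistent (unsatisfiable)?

Constraints 3, 6, and 11 give c − a ≥ 0, a − b ≥ 1, b − c ≥ 1.
Adding all 3 inequalities: the left sides telescope to 0, and the right sides sum to 0 + 1 + 1 = 2. So 0 ≥ 2, which is false.

Unsatisfiable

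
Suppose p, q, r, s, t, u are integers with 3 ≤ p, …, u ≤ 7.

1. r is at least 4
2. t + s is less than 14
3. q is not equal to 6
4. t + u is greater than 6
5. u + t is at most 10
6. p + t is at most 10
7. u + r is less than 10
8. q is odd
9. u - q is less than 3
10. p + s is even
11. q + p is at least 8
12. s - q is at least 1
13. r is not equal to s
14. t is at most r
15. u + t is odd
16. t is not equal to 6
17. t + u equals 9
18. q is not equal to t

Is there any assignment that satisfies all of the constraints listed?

Try p = 5, q = 3, r = 5, s = 7, t = 5, u = 4.
Check constraint 2: t + s = 12; constraint 4: t + u = 9; constraint 5: u + t = 9. The remaining constraints are straightforward to verify.

Satisfiable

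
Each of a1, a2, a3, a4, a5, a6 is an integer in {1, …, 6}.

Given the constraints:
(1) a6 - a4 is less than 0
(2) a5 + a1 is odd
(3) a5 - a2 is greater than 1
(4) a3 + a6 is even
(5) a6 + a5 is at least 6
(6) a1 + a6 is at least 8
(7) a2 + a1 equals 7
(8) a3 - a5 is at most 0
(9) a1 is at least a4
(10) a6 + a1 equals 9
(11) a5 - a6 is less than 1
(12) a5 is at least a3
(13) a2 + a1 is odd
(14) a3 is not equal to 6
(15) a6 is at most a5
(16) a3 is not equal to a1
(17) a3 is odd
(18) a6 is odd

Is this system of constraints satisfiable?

Take a1 = 6, a2 = 1, a3 = 1, a4 = 5, a5 = 3, a6 = 3. Then constraint 1: a6 - a4 = -2; constraint 3: a5 - a2 = 2, and every other listed constraint is also met.

Satisfiable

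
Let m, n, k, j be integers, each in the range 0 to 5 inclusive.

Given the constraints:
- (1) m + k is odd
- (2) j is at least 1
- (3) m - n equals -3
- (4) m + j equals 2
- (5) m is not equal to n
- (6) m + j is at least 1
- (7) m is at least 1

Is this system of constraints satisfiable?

Satisfiable

Try m = 1, n = 4, k = 0, j = 1.
Check constraint 3: m - n = -3; constraint 4: m + j = 2. The remaining constraints are straightforward to verify.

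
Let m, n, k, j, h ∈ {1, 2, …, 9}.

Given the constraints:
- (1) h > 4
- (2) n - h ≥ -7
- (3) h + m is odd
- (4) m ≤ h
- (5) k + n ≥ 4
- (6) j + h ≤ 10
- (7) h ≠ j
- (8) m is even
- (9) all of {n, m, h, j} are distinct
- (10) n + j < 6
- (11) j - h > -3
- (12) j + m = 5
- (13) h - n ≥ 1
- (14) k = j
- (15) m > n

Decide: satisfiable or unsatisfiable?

Satisfiable

Take m = 2, n = 1, k = 3, j = 3, h = 5. Then constraint 2: n - h = -4; constraint 5: k + n = 4, and every other listed constraint is also met.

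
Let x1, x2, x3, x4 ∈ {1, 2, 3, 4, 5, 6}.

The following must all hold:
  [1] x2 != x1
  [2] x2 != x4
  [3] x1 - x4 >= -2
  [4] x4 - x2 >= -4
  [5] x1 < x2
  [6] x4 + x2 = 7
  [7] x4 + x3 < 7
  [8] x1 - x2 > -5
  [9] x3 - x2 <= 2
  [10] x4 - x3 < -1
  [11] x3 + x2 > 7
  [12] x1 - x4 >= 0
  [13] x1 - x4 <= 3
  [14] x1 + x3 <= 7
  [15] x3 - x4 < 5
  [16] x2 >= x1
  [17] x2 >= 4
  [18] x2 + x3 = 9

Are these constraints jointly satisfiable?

Try x1 = 3, x2 = 5, x3 = 4, x4 = 2.
Check constraint 3: x1 - x4 = 1; constraint 4: x4 - x2 = -3. The remaining constraints are straightforward to verify.

Satisfiable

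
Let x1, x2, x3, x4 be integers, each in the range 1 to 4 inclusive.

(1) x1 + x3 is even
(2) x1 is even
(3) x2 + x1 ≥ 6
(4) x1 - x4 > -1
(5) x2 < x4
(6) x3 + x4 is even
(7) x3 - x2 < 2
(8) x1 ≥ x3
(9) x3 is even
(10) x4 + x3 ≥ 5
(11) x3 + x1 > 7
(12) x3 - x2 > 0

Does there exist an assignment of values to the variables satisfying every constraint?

Try x1 = 4, x2 = 3, x3 = 4, x4 = 4.
Check constraint 3: x2 + x1 = 7; constraint 4: x1 - x4 = 0; constraint 7: x3 - x2 = 1. The remaining constraints are straightforward to verify.

Satisfiable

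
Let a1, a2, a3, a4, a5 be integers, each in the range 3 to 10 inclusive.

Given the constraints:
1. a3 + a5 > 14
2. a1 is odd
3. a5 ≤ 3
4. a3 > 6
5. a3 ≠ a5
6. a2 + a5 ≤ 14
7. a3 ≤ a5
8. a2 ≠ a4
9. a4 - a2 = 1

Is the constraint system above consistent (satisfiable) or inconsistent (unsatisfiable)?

From constraint 4: a3 ≥ 7. From constraints 3 and 7: a3 ≤ a5 and a5 ≤ 3, so a3 ≤ 3. But 3 < 7, so no value of a3 works.

Unsatisfiable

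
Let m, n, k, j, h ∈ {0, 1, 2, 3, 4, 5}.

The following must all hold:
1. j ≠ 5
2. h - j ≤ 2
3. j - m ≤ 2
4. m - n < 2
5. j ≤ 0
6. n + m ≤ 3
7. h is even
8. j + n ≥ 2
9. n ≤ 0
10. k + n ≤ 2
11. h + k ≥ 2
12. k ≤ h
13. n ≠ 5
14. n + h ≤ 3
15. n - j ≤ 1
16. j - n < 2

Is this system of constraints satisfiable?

Unsatisfiable

From constraint 5: j ≤ 0. From constraint 9: n ≤ 0. Hence j + n ≤ 0. But constraint 8 requires j + n ≥ 2, and 2 > 0. Contradiction.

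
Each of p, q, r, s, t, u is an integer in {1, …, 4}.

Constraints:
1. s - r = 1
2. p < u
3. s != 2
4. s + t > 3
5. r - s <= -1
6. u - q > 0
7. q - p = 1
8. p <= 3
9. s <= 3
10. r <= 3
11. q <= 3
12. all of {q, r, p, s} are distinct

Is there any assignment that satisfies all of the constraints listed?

Unsatisfiable

Constraints 8, 9, 10, and 11 confine each of q, r, p, s to the 3 values {1, …, 3} (the domain already gives each ≥ 1).
Constraint 12 requires all 4 of them to be distinct, but only 3 values are available — impossible by the pigeonhole principle.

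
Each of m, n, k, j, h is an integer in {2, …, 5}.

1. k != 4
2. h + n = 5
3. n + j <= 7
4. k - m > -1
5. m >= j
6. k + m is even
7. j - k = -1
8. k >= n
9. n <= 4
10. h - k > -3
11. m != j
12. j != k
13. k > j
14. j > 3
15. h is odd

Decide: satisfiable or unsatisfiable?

Satisfiable

The assignment m = 5, n = 2, k = 5, j = 4, h = 3 works:
  constraint 2 holds since h + n = 5.
  constraint 3 holds since n + j = 6.
  constraint 4 holds since k - m = 0.
The rest check out directly.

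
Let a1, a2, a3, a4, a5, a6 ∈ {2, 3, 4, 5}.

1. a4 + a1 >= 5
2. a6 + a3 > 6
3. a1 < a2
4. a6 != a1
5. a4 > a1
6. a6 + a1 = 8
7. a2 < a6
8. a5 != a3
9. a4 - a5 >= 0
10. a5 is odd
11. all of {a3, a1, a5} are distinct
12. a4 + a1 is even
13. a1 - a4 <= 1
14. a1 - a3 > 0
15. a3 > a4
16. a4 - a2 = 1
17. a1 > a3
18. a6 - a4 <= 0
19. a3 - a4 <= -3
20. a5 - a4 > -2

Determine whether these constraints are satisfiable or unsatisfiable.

Unsatisfiable

Constraints 3, 7, 14, 15, and 18 give a1 < a2, a2 < a6, a6 ≤ a4, a4 < a3, a3 < a1. Chaining: a1 < a2 < a6 ≤ a4 < a3 < a1, which forces a1 < a1 — impossible.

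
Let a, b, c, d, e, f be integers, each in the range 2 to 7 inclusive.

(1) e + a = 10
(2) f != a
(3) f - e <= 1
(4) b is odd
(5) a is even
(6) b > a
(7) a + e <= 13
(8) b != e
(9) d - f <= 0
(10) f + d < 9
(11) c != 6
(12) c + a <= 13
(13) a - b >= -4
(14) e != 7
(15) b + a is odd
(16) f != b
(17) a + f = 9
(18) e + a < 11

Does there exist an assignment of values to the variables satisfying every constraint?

The assignment a = 4, b = 7, c = 7, d = 3, e = 6, f = 5 works:
  constraint 1 holds since e + a = 10.
  constraint 3 holds since f - e = -1.
The rest check out directly.

Satisfiable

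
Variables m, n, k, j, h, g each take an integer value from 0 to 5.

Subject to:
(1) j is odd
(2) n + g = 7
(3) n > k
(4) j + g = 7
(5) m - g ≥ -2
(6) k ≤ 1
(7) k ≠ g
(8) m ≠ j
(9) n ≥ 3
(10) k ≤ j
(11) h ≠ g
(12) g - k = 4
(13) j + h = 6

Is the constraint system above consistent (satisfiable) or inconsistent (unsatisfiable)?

Satisfiable

Take m = 2, n = 3, k = 0, j = 3, h = 3, g = 4. Then constraint 2: n + g = 7; constraint 4: j + g = 7; constraint 5: m - g = -2, and every other listed constraint is also met.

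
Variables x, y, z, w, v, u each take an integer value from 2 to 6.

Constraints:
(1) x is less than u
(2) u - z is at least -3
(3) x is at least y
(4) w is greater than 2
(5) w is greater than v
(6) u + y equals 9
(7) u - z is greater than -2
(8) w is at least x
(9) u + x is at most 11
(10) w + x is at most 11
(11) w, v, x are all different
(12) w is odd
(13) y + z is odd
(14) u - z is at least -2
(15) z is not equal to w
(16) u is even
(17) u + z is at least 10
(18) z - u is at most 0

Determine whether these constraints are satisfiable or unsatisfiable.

Satisfiable

Try x = 4, y = 3, z = 6, w = 5, v = 3, u = 6.
Check constraint 2: u - z = 0; constraint 6: u + y = 9; constraint 7: u - z = 0. The remaining constraints are straightforward to verify.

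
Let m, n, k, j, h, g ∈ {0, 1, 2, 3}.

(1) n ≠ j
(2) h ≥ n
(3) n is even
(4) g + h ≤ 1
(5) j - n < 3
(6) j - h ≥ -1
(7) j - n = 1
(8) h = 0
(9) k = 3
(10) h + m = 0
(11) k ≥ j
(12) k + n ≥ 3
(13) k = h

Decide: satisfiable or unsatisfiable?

Constraint 9 fixes k = 3 and constraint 8 fixes h = 0, but constraint 13 requires k = h. Since 3 ≠ 0, contradiction.

Unsatisfiable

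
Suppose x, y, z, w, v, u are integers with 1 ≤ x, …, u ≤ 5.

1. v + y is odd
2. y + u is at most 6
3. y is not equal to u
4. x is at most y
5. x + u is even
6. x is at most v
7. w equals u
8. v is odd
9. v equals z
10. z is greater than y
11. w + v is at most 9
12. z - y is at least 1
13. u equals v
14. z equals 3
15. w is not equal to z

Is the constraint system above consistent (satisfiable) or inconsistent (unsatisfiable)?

From constraints 7, 9, and 13, w = u = v = z, so w = z. But constraint 15 says w ≠ z. Contradiction.

Unsatisfiable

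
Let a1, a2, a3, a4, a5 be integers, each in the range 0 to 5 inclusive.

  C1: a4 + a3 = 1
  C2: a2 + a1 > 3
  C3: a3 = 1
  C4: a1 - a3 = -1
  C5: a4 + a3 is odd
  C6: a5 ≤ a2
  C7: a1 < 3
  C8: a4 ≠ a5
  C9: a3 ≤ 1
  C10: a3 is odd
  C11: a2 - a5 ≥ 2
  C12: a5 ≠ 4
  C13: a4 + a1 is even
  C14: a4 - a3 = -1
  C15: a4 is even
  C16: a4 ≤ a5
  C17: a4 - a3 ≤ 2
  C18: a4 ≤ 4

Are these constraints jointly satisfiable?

The assignment a1 = 0, a2 = 5, a3 = 1, a4 = 0, a5 = 1 works:
  constraint 1 holds since a4 + a3 = 1.
  constraint 2 holds since a2 + a1 = 5.
  constraint 4 holds since a1 - a3 = -1.
The rest check out directly.

Satisfiable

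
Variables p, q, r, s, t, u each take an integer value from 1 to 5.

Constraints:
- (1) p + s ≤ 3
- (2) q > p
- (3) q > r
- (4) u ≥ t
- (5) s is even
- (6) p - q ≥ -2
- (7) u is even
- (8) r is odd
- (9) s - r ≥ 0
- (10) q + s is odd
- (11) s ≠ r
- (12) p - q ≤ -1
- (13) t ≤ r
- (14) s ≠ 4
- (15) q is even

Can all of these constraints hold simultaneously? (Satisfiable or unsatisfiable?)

Constraint 15 makes q even and constraint 5 makes s even, so q + s must be even. Constraint 10 says q + s is odd — contradiction.

Unsatisfiable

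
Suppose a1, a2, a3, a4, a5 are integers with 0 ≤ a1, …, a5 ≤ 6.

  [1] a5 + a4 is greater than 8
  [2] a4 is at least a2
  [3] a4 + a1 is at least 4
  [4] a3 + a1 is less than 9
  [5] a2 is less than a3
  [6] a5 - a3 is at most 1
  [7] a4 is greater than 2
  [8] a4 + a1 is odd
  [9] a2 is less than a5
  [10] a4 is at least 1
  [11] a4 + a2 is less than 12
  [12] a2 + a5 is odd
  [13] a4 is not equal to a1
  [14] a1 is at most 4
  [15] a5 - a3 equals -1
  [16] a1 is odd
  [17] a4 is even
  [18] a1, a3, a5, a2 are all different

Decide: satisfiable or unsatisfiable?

Satisfiable

Try a1 = 1, a2 = 4, a3 = 6, a4 = 6, a5 = 5.
Check constraint 1: a5 + a4 = 11; constraint 3: a4 + a1 = 7. The remaining constraints are straightforward to verify.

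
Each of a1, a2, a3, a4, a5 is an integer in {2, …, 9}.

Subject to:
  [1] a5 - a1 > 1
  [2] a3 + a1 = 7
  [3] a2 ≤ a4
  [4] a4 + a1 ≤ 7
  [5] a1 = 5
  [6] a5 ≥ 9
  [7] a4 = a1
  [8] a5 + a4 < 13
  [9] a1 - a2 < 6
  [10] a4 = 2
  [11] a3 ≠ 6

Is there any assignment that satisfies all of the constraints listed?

Constraint 10 fixes a4 = 2 and constraint 5 fixes a1 = 5, but constraint 7 requires a4 = a1. Since 2 ≠ 5, contradiction.

Unsatisfiable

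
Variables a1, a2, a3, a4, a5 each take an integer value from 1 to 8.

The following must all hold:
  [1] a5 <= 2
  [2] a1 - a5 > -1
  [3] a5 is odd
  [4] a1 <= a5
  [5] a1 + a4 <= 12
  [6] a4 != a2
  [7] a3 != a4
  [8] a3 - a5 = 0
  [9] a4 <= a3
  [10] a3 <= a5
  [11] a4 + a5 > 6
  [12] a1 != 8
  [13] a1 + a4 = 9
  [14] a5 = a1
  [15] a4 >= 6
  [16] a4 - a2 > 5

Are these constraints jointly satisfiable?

From constraints 9 and 15: a3 ≥ a4 and a4 ≥ 6, so a3 ≥ 6. From constraints 1 and 10: a3 ≤ a5 and a5 ≤ 2, so a3 ≤ 2. But 2 < 6, so no value of a3 works.

Unsatisfiable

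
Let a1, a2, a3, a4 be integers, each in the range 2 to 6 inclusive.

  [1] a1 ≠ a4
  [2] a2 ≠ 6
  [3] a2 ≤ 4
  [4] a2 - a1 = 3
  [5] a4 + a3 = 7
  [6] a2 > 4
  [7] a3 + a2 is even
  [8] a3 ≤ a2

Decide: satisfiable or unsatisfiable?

Unsatisfiable

From constraint 6: a2 ≥ 5. From constraint 3: a2 ≤ 4. But 4 < 5, so no value of a2 works.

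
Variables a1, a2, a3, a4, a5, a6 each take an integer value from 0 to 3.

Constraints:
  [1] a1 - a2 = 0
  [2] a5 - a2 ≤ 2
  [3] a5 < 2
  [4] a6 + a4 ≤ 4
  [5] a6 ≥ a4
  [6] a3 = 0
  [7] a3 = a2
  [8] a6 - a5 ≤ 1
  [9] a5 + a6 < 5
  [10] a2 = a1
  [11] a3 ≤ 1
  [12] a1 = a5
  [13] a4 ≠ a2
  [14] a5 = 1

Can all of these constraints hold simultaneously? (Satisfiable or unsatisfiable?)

Unsatisfiable

Constraint 6 fixes a3 = 0 and constraint 14 fixes a5 = 1. Constraints 7, 10, and 12 give a3 = a2 = a1 = a5, so a3 = a5. But 0 ≠ 1 — contradiction.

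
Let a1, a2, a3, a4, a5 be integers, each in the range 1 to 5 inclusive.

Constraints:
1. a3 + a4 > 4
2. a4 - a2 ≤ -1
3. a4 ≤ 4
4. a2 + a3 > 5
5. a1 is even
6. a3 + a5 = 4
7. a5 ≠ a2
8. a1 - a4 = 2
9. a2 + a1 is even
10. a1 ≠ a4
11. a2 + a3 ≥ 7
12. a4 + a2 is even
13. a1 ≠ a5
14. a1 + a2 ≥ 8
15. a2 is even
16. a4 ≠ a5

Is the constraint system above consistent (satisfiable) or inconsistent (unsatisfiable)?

Satisfiable

Take a1 = 4, a2 = 4, a3 = 3, a4 = 2, a5 = 1. Then constraint 1: a3 + a4 = 5; constraint 2: a4 - a2 = -2; constraint 4: a2 + a3 = 7, and every other listed constraint is also met.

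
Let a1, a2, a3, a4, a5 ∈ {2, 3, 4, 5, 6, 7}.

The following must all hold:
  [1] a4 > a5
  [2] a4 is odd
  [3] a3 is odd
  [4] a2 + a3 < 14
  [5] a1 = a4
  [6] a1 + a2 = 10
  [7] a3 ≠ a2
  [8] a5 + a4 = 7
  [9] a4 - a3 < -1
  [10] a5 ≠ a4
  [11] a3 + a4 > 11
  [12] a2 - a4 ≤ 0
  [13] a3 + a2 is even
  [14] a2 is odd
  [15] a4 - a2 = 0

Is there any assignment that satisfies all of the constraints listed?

Satisfiable

Setting (a1, a2, a3, a4, a5) = (5, 5, 7, 5, 2) satisfies everything: constraint 4: a2 + a3 = 12; constraint 6: a1 + a2 = 10; constraint 8: a5 + a4 = 7, and the others follow.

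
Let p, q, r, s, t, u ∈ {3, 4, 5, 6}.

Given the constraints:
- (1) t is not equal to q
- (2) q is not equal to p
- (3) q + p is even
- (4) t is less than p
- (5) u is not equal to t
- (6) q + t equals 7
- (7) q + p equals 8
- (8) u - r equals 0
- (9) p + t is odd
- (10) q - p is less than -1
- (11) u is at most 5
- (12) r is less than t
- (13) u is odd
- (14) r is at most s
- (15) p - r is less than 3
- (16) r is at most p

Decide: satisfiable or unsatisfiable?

Satisfiable

Try p = 5, q = 3, r = 3, s = 3, t = 4, u = 3.
Check constraint 6: q + t = 7; constraint 7: q + p = 8. The remaining constraints are straightforward to verify.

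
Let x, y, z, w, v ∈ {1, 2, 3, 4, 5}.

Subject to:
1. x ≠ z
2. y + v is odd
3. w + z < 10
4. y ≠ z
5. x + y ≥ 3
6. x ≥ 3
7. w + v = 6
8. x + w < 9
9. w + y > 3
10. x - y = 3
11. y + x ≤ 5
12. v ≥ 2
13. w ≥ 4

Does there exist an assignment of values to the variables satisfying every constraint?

Take x = 4, y = 1, z = 3, w = 4, v = 2. Then constraint 3: w + z = 7; constraint 5: x + y = 5, and every other listed constraint is also met.

Satisfiable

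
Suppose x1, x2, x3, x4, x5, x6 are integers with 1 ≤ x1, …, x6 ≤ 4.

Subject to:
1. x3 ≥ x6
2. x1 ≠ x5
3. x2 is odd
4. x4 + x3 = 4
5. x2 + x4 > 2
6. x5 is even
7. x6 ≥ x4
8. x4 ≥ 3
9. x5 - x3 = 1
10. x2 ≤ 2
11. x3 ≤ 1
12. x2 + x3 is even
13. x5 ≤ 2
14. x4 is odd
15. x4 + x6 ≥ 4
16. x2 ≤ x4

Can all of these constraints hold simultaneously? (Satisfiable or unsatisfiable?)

Unsatisfiable

From constraints 7 and 8: x6 ≥ x4 and x4 ≥ 3, so x6 ≥ 3. From constraints 1 and 11: x6 ≤ x3 and x3 ≤ 1, so x6 ≤ 1. But 1 < 3, so no value of x6 works.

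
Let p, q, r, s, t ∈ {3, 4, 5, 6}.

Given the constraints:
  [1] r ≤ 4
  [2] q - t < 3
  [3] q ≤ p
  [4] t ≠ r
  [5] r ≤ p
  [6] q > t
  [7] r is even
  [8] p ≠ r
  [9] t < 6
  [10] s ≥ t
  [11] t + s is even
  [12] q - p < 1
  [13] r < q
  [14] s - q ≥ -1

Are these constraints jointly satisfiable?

Satisfiable

One satisfying assignment is p = 5, q = 5, r = 4, s = 5, t = 3.
For the less obvious constraints — constraint 2: q - t = 2; constraint 12: q - p = 0; constraint 14: s - q = 0 — and the others hold by inspection.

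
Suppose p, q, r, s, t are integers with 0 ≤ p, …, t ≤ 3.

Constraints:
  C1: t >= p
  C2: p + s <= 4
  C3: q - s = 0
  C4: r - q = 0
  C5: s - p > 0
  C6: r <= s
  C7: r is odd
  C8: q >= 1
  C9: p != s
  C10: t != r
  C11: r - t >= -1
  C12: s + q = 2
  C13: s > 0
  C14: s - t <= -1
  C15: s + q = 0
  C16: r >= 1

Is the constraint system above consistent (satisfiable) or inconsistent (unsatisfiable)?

Unsatisfiable

From constraints 6 and 16: s ≥ r ≥ 1. From constraint 8: q ≥ 1. Hence s + q ≥ 2. But constraint 15 requires s + q = 0, and 0 < 2. Contradiction.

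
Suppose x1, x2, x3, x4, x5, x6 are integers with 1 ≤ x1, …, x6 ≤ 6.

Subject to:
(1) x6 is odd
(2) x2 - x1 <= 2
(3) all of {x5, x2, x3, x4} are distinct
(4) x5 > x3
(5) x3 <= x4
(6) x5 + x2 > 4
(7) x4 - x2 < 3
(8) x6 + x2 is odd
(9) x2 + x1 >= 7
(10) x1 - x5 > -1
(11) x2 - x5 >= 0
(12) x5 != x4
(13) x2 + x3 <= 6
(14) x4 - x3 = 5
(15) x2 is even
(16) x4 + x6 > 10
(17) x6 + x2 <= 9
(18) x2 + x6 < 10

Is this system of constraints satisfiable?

Satisfiable

Try x1 = 4, x2 = 4, x3 = 1, x4 = 6, x5 = 3, x6 = 5.
Check constraint 2: x2 - x1 = 0; constraint 6: x5 + x2 = 7; constraint 7: x4 - x2 = 2. The remaining constraints are straightforward to verify.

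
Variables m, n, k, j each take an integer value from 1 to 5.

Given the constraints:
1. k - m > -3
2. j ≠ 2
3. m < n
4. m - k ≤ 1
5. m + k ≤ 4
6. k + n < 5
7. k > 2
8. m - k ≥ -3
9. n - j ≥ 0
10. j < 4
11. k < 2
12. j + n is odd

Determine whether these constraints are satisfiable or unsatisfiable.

From constraint 7: k ≥ 3. From constraint 11: k ≤ 1. But 1 < 3, so no value of k works.

Unsatisfiable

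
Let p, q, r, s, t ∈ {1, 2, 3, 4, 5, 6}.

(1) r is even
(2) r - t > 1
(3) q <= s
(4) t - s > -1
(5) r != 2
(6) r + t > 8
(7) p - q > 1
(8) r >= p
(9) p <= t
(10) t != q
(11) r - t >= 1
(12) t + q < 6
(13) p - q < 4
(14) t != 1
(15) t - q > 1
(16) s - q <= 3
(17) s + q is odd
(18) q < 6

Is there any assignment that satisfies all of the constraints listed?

Satisfiable

The assignment p = 4, q = 1, r = 6, s = 4, t = 4 works:
  constraint 2 holds since r - t = 2.
  constraint 4 holds since t - s = 0.
The rest check out directly.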